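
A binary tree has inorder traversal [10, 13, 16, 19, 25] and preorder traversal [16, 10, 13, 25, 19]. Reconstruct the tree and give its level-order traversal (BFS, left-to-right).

Inorder:  [10, 13, 16, 19, 25]
Preorder: [16, 10, 13, 25, 19]
Algorithm: preorder visits root first, so consume preorder in order;
for each root, split the current inorder slice at that value into
left-subtree inorder and right-subtree inorder, then recurse.
Recursive splits:
  root=16; inorder splits into left=[10, 13], right=[19, 25]
  root=10; inorder splits into left=[], right=[13]
  root=13; inorder splits into left=[], right=[]
  root=25; inorder splits into left=[19], right=[]
  root=19; inorder splits into left=[], right=[]
Reconstructed level-order: [16, 10, 25, 13, 19]


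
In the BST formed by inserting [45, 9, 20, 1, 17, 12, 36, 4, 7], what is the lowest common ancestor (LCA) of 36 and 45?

Tree insertion order: [45, 9, 20, 1, 17, 12, 36, 4, 7]
Tree (level-order array): [45, 9, None, 1, 20, None, 4, 17, 36, None, 7, 12]
In a BST, the LCA of p=36, q=45 is the first node v on the
root-to-leaf path with p <= v <= q (go left if both < v, right if both > v).
Walk from root:
  at 45: 36 <= 45 <= 45, this is the LCA
LCA = 45


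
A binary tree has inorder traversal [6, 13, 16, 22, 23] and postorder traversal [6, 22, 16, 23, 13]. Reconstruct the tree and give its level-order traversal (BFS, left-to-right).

Inorder:   [6, 13, 16, 22, 23]
Postorder: [6, 22, 16, 23, 13]
Algorithm: postorder visits root last, so walk postorder right-to-left;
each value is the root of the current inorder slice — split it at that
value, recurse on the right subtree first, then the left.
Recursive splits:
  root=13; inorder splits into left=[6], right=[16, 22, 23]
  root=23; inorder splits into left=[16, 22], right=[]
  root=16; inorder splits into left=[], right=[22]
  root=22; inorder splits into left=[], right=[]
  root=6; inorder splits into left=[], right=[]
Reconstructed level-order: [13, 6, 23, 16, 22]


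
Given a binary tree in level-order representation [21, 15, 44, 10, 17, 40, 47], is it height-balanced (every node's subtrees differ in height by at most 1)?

Tree (level-order array): [21, 15, 44, 10, 17, 40, 47]
Definition: a tree is height-balanced if, at every node, |h(left) - h(right)| <= 1 (empty subtree has height -1).
Bottom-up per-node check:
  node 10: h_left=-1, h_right=-1, diff=0 [OK], height=0
  node 17: h_left=-1, h_right=-1, diff=0 [OK], height=0
  node 15: h_left=0, h_right=0, diff=0 [OK], height=1
  node 40: h_left=-1, h_right=-1, diff=0 [OK], height=0
  node 47: h_left=-1, h_right=-1, diff=0 [OK], height=0
  node 44: h_left=0, h_right=0, diff=0 [OK], height=1
  node 21: h_left=1, h_right=1, diff=0 [OK], height=2
All nodes satisfy the balance condition.
Result: Balanced


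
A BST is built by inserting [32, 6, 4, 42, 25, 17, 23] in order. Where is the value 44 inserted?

Starting tree (level order): [32, 6, 42, 4, 25, None, None, None, None, 17, None, None, 23]
Insertion path: 32 -> 42
Result: insert 44 as right child of 42
Final tree (level order): [32, 6, 42, 4, 25, None, 44, None, None, 17, None, None, None, None, 23]


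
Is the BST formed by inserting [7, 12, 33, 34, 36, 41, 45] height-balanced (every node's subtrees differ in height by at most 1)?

Tree (level-order array): [7, None, 12, None, 33, None, 34, None, 36, None, 41, None, 45]
Definition: a tree is height-balanced if, at every node, |h(left) - h(right)| <= 1 (empty subtree has height -1).
Bottom-up per-node check:
  node 45: h_left=-1, h_right=-1, diff=0 [OK], height=0
  node 41: h_left=-1, h_right=0, diff=1 [OK], height=1
  node 36: h_left=-1, h_right=1, diff=2 [FAIL (|-1-1|=2 > 1)], height=2
  node 34: h_left=-1, h_right=2, diff=3 [FAIL (|-1-2|=3 > 1)], height=3
  node 33: h_left=-1, h_right=3, diff=4 [FAIL (|-1-3|=4 > 1)], height=4
  node 12: h_left=-1, h_right=4, diff=5 [FAIL (|-1-4|=5 > 1)], height=5
  node 7: h_left=-1, h_right=5, diff=6 [FAIL (|-1-5|=6 > 1)], height=6
Node 36 violates the condition: |-1 - 1| = 2 > 1.
Result: Not balanced


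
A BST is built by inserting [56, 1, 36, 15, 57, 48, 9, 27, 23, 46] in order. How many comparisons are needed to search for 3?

Search path for 3: 56 -> 1 -> 36 -> 15 -> 9
Found: False
Comparisons: 5


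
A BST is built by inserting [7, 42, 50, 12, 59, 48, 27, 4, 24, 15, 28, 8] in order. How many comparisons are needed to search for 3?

Search path for 3: 7 -> 4
Found: False
Comparisons: 2


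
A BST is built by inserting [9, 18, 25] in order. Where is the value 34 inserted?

Starting tree (level order): [9, None, 18, None, 25]
Insertion path: 9 -> 18 -> 25
Result: insert 34 as right child of 25
Final tree (level order): [9, None, 18, None, 25, None, 34]


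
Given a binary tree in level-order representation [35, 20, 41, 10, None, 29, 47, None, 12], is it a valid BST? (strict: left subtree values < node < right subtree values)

Level-order array: [35, 20, 41, 10, None, 29, 47, None, 12]
Validate using subtree bounds (lo, hi): at each node, require lo < value < hi,
then recurse left with hi=value and right with lo=value.
Preorder trace (stopping at first violation):
  at node 35 with bounds (-inf, +inf): OK
  at node 20 with bounds (-inf, 35): OK
  at node 10 with bounds (-inf, 20): OK
  at node 12 with bounds (10, 20): OK
  at node 41 with bounds (35, +inf): OK
  at node 29 with bounds (35, 41): VIOLATION
Node 29 violates its bound: not (35 < 29 < 41).
Result: Not a valid BST


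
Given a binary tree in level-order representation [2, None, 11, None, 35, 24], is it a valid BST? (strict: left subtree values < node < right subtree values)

Level-order array: [2, None, 11, None, 35, 24]
Validate using subtree bounds (lo, hi): at each node, require lo < value < hi,
then recurse left with hi=value and right with lo=value.
Preorder trace (stopping at first violation):
  at node 2 with bounds (-inf, +inf): OK
  at node 11 with bounds (2, +inf): OK
  at node 35 with bounds (11, +inf): OK
  at node 24 with bounds (11, 35): OK
No violation found at any node.
Result: Valid BST


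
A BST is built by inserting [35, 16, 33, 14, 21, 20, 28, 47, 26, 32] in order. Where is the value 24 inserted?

Starting tree (level order): [35, 16, 47, 14, 33, None, None, None, None, 21, None, 20, 28, None, None, 26, 32]
Insertion path: 35 -> 16 -> 33 -> 21 -> 28 -> 26
Result: insert 24 as left child of 26
Final tree (level order): [35, 16, 47, 14, 33, None, None, None, None, 21, None, 20, 28, None, None, 26, 32, 24]


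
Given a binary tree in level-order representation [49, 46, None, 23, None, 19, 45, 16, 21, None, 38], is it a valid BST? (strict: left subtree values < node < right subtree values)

Level-order array: [49, 46, None, 23, None, 19, 45, 16, 21, None, 38]
Validate using subtree bounds (lo, hi): at each node, require lo < value < hi,
then recurse left with hi=value and right with lo=value.
Preorder trace (stopping at first violation):
  at node 49 with bounds (-inf, +inf): OK
  at node 46 with bounds (-inf, 49): OK
  at node 23 with bounds (-inf, 46): OK
  at node 19 with bounds (-inf, 23): OK
  at node 16 with bounds (-inf, 19): OK
  at node 21 with bounds (19, 23): OK
  at node 45 with bounds (23, 46): OK
  at node 38 with bounds (45, 46): VIOLATION
Node 38 violates its bound: not (45 < 38 < 46).
Result: Not a valid BST


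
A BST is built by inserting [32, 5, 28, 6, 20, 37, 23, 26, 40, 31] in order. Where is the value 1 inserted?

Starting tree (level order): [32, 5, 37, None, 28, None, 40, 6, 31, None, None, None, 20, None, None, None, 23, None, 26]
Insertion path: 32 -> 5
Result: insert 1 as left child of 5
Final tree (level order): [32, 5, 37, 1, 28, None, 40, None, None, 6, 31, None, None, None, 20, None, None, None, 23, None, 26]


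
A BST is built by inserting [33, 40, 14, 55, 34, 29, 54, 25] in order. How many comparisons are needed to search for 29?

Search path for 29: 33 -> 14 -> 29
Found: True
Comparisons: 3


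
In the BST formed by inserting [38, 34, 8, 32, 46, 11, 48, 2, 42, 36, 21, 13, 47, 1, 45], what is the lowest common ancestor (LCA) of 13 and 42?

Tree insertion order: [38, 34, 8, 32, 46, 11, 48, 2, 42, 36, 21, 13, 47, 1, 45]
Tree (level-order array): [38, 34, 46, 8, 36, 42, 48, 2, 32, None, None, None, 45, 47, None, 1, None, 11, None, None, None, None, None, None, None, None, 21, 13]
In a BST, the LCA of p=13, q=42 is the first node v on the
root-to-leaf path with p <= v <= q (go left if both < v, right if both > v).
Walk from root:
  at 38: 13 <= 38 <= 42, this is the LCA
LCA = 38


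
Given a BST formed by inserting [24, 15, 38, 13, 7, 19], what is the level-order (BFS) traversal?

Tree insertion order: [24, 15, 38, 13, 7, 19]
Tree (level-order array): [24, 15, 38, 13, 19, None, None, 7]
BFS from the root, enqueuing left then right child of each popped node:
  queue [24] -> pop 24, enqueue [15, 38], visited so far: [24]
  queue [15, 38] -> pop 15, enqueue [13, 19], visited so far: [24, 15]
  queue [38, 13, 19] -> pop 38, enqueue [none], visited so far: [24, 15, 38]
  queue [13, 19] -> pop 13, enqueue [7], visited so far: [24, 15, 38, 13]
  queue [19, 7] -> pop 19, enqueue [none], visited so far: [24, 15, 38, 13, 19]
  queue [7] -> pop 7, enqueue [none], visited so far: [24, 15, 38, 13, 19, 7]
Result: [24, 15, 38, 13, 19, 7]


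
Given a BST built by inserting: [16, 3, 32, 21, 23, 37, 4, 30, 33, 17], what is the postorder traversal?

Tree insertion order: [16, 3, 32, 21, 23, 37, 4, 30, 33, 17]
Tree (level-order array): [16, 3, 32, None, 4, 21, 37, None, None, 17, 23, 33, None, None, None, None, 30]
Postorder traversal: [4, 3, 17, 30, 23, 21, 33, 37, 32, 16]


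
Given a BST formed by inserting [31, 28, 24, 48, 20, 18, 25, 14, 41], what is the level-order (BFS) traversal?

Tree insertion order: [31, 28, 24, 48, 20, 18, 25, 14, 41]
Tree (level-order array): [31, 28, 48, 24, None, 41, None, 20, 25, None, None, 18, None, None, None, 14]
BFS from the root, enqueuing left then right child of each popped node:
  queue [31] -> pop 31, enqueue [28, 48], visited so far: [31]
  queue [28, 48] -> pop 28, enqueue [24], visited so far: [31, 28]
  queue [48, 24] -> pop 48, enqueue [41], visited so far: [31, 28, 48]
  queue [24, 41] -> pop 24, enqueue [20, 25], visited so far: [31, 28, 48, 24]
  queue [41, 20, 25] -> pop 41, enqueue [none], visited so far: [31, 28, 48, 24, 41]
  queue [20, 25] -> pop 20, enqueue [18], visited so far: [31, 28, 48, 24, 41, 20]
  queue [25, 18] -> pop 25, enqueue [none], visited so far: [31, 28, 48, 24, 41, 20, 25]
  queue [18] -> pop 18, enqueue [14], visited so far: [31, 28, 48, 24, 41, 20, 25, 18]
  queue [14] -> pop 14, enqueue [none], visited so far: [31, 28, 48, 24, 41, 20, 25, 18, 14]
Result: [31, 28, 48, 24, 41, 20, 25, 18, 14]


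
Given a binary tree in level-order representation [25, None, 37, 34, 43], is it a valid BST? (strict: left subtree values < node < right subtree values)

Level-order array: [25, None, 37, 34, 43]
Validate using subtree bounds (lo, hi): at each node, require lo < value < hi,
then recurse left with hi=value and right with lo=value.
Preorder trace (stopping at first violation):
  at node 25 with bounds (-inf, +inf): OK
  at node 37 with bounds (25, +inf): OK
  at node 34 with bounds (25, 37): OK
  at node 43 with bounds (37, +inf): OK
No violation found at any node.
Result: Valid BST


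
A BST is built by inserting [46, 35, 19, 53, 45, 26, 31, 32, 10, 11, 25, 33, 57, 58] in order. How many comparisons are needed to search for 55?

Search path for 55: 46 -> 53 -> 57
Found: False
Comparisons: 3


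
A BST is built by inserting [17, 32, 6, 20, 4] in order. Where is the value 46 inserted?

Starting tree (level order): [17, 6, 32, 4, None, 20]
Insertion path: 17 -> 32
Result: insert 46 as right child of 32
Final tree (level order): [17, 6, 32, 4, None, 20, 46]


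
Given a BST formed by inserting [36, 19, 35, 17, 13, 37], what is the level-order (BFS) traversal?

Tree insertion order: [36, 19, 35, 17, 13, 37]
Tree (level-order array): [36, 19, 37, 17, 35, None, None, 13]
BFS from the root, enqueuing left then right child of each popped node:
  queue [36] -> pop 36, enqueue [19, 37], visited so far: [36]
  queue [19, 37] -> pop 19, enqueue [17, 35], visited so far: [36, 19]
  queue [37, 17, 35] -> pop 37, enqueue [none], visited so far: [36, 19, 37]
  queue [17, 35] -> pop 17, enqueue [13], visited so far: [36, 19, 37, 17]
  queue [35, 13] -> pop 35, enqueue [none], visited so far: [36, 19, 37, 17, 35]
  queue [13] -> pop 13, enqueue [none], visited so far: [36, 19, 37, 17, 35, 13]
Result: [36, 19, 37, 17, 35, 13]


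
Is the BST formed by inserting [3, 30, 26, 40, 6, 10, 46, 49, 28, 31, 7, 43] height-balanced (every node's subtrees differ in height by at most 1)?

Tree (level-order array): [3, None, 30, 26, 40, 6, 28, 31, 46, None, 10, None, None, None, None, 43, 49, 7]
Definition: a tree is height-balanced if, at every node, |h(left) - h(right)| <= 1 (empty subtree has height -1).
Bottom-up per-node check:
  node 7: h_left=-1, h_right=-1, diff=0 [OK], height=0
  node 10: h_left=0, h_right=-1, diff=1 [OK], height=1
  node 6: h_left=-1, h_right=1, diff=2 [FAIL (|-1-1|=2 > 1)], height=2
  node 28: h_left=-1, h_right=-1, diff=0 [OK], height=0
  node 26: h_left=2, h_right=0, diff=2 [FAIL (|2-0|=2 > 1)], height=3
  node 31: h_left=-1, h_right=-1, diff=0 [OK], height=0
  node 43: h_left=-1, h_right=-1, diff=0 [OK], height=0
  node 49: h_left=-1, h_right=-1, diff=0 [OK], height=0
  node 46: h_left=0, h_right=0, diff=0 [OK], height=1
  node 40: h_left=0, h_right=1, diff=1 [OK], height=2
  node 30: h_left=3, h_right=2, diff=1 [OK], height=4
  node 3: h_left=-1, h_right=4, diff=5 [FAIL (|-1-4|=5 > 1)], height=5
Node 6 violates the condition: |-1 - 1| = 2 > 1.
Result: Not balanced


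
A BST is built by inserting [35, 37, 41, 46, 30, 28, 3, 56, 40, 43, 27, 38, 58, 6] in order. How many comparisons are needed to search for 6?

Search path for 6: 35 -> 30 -> 28 -> 3 -> 27 -> 6
Found: True
Comparisons: 6


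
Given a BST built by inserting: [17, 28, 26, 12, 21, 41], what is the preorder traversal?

Tree insertion order: [17, 28, 26, 12, 21, 41]
Tree (level-order array): [17, 12, 28, None, None, 26, 41, 21]
Preorder traversal: [17, 12, 28, 26, 21, 41]


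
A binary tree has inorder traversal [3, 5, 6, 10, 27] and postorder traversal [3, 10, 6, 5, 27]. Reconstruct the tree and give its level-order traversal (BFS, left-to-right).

Inorder:   [3, 5, 6, 10, 27]
Postorder: [3, 10, 6, 5, 27]
Algorithm: postorder visits root last, so walk postorder right-to-left;
each value is the root of the current inorder slice — split it at that
value, recurse on the right subtree first, then the left.
Recursive splits:
  root=27; inorder splits into left=[3, 5, 6, 10], right=[]
  root=5; inorder splits into left=[3], right=[6, 10]
  root=6; inorder splits into left=[], right=[10]
  root=10; inorder splits into left=[], right=[]
  root=3; inorder splits into left=[], right=[]
Reconstructed level-order: [27, 5, 3, 6, 10]


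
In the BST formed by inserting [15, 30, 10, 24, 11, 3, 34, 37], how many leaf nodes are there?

Tree built from: [15, 30, 10, 24, 11, 3, 34, 37]
Tree (level-order array): [15, 10, 30, 3, 11, 24, 34, None, None, None, None, None, None, None, 37]
Rule: A leaf has 0 children.
Per-node child counts:
  node 15: 2 child(ren)
  node 10: 2 child(ren)
  node 3: 0 child(ren)
  node 11: 0 child(ren)
  node 30: 2 child(ren)
  node 24: 0 child(ren)
  node 34: 1 child(ren)
  node 37: 0 child(ren)
Matching nodes: [3, 11, 24, 37]
Count of leaf nodes: 4


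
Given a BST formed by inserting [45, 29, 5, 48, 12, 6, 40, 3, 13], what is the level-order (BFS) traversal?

Tree insertion order: [45, 29, 5, 48, 12, 6, 40, 3, 13]
Tree (level-order array): [45, 29, 48, 5, 40, None, None, 3, 12, None, None, None, None, 6, 13]
BFS from the root, enqueuing left then right child of each popped node:
  queue [45] -> pop 45, enqueue [29, 48], visited so far: [45]
  queue [29, 48] -> pop 29, enqueue [5, 40], visited so far: [45, 29]
  queue [48, 5, 40] -> pop 48, enqueue [none], visited so far: [45, 29, 48]
  queue [5, 40] -> pop 5, enqueue [3, 12], visited so far: [45, 29, 48, 5]
  queue [40, 3, 12] -> pop 40, enqueue [none], visited so far: [45, 29, 48, 5, 40]
  queue [3, 12] -> pop 3, enqueue [none], visited so far: [45, 29, 48, 5, 40, 3]
  queue [12] -> pop 12, enqueue [6, 13], visited so far: [45, 29, 48, 5, 40, 3, 12]
  queue [6, 13] -> pop 6, enqueue [none], visited so far: [45, 29, 48, 5, 40, 3, 12, 6]
  queue [13] -> pop 13, enqueue [none], visited so far: [45, 29, 48, 5, 40, 3, 12, 6, 13]
Result: [45, 29, 48, 5, 40, 3, 12, 6, 13]


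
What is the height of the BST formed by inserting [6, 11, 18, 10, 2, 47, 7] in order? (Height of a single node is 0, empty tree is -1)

Insertion order: [6, 11, 18, 10, 2, 47, 7]
Tree (level-order array): [6, 2, 11, None, None, 10, 18, 7, None, None, 47]
Compute height bottom-up (empty subtree = -1):
  height(2) = 1 + max(-1, -1) = 0
  height(7) = 1 + max(-1, -1) = 0
  height(10) = 1 + max(0, -1) = 1
  height(47) = 1 + max(-1, -1) = 0
  height(18) = 1 + max(-1, 0) = 1
  height(11) = 1 + max(1, 1) = 2
  height(6) = 1 + max(0, 2) = 3
Height = 3


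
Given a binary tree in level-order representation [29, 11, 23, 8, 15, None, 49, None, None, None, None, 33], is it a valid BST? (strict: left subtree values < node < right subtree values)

Level-order array: [29, 11, 23, 8, 15, None, 49, None, None, None, None, 33]
Validate using subtree bounds (lo, hi): at each node, require lo < value < hi,
then recurse left with hi=value and right with lo=value.
Preorder trace (stopping at first violation):
  at node 29 with bounds (-inf, +inf): OK
  at node 11 with bounds (-inf, 29): OK
  at node 8 with bounds (-inf, 11): OK
  at node 15 with bounds (11, 29): OK
  at node 23 with bounds (29, +inf): VIOLATION
Node 23 violates its bound: not (29 < 23 < +inf).
Result: Not a valid BST


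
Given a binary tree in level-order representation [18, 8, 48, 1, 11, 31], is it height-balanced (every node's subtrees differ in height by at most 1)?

Tree (level-order array): [18, 8, 48, 1, 11, 31]
Definition: a tree is height-balanced if, at every node, |h(left) - h(right)| <= 1 (empty subtree has height -1).
Bottom-up per-node check:
  node 1: h_left=-1, h_right=-1, diff=0 [OK], height=0
  node 11: h_left=-1, h_right=-1, diff=0 [OK], height=0
  node 8: h_left=0, h_right=0, diff=0 [OK], height=1
  node 31: h_left=-1, h_right=-1, diff=0 [OK], height=0
  node 48: h_left=0, h_right=-1, diff=1 [OK], height=1
  node 18: h_left=1, h_right=1, diff=0 [OK], height=2
All nodes satisfy the balance condition.
Result: Balanced


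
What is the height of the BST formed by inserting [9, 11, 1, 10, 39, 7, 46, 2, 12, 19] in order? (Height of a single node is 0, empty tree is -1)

Insertion order: [9, 11, 1, 10, 39, 7, 46, 2, 12, 19]
Tree (level-order array): [9, 1, 11, None, 7, 10, 39, 2, None, None, None, 12, 46, None, None, None, 19]
Compute height bottom-up (empty subtree = -1):
  height(2) = 1 + max(-1, -1) = 0
  height(7) = 1 + max(0, -1) = 1
  height(1) = 1 + max(-1, 1) = 2
  height(10) = 1 + max(-1, -1) = 0
  height(19) = 1 + max(-1, -1) = 0
  height(12) = 1 + max(-1, 0) = 1
  height(46) = 1 + max(-1, -1) = 0
  height(39) = 1 + max(1, 0) = 2
  height(11) = 1 + max(0, 2) = 3
  height(9) = 1 + max(2, 3) = 4
Height = 4


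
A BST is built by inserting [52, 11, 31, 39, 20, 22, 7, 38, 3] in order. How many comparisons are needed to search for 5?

Search path for 5: 52 -> 11 -> 7 -> 3
Found: False
Comparisons: 4


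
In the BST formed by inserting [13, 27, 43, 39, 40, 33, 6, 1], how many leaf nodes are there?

Tree built from: [13, 27, 43, 39, 40, 33, 6, 1]
Tree (level-order array): [13, 6, 27, 1, None, None, 43, None, None, 39, None, 33, 40]
Rule: A leaf has 0 children.
Per-node child counts:
  node 13: 2 child(ren)
  node 6: 1 child(ren)
  node 1: 0 child(ren)
  node 27: 1 child(ren)
  node 43: 1 child(ren)
  node 39: 2 child(ren)
  node 33: 0 child(ren)
  node 40: 0 child(ren)
Matching nodes: [1, 33, 40]
Count of leaf nodes: 3


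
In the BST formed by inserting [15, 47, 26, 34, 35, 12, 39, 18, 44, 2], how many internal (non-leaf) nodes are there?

Tree built from: [15, 47, 26, 34, 35, 12, 39, 18, 44, 2]
Tree (level-order array): [15, 12, 47, 2, None, 26, None, None, None, 18, 34, None, None, None, 35, None, 39, None, 44]
Rule: An internal node has at least one child.
Per-node child counts:
  node 15: 2 child(ren)
  node 12: 1 child(ren)
  node 2: 0 child(ren)
  node 47: 1 child(ren)
  node 26: 2 child(ren)
  node 18: 0 child(ren)
  node 34: 1 child(ren)
  node 35: 1 child(ren)
  node 39: 1 child(ren)
  node 44: 0 child(ren)
Matching nodes: [15, 12, 47, 26, 34, 35, 39]
Count of internal (non-leaf) nodes: 7


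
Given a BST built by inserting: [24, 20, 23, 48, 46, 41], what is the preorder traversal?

Tree insertion order: [24, 20, 23, 48, 46, 41]
Tree (level-order array): [24, 20, 48, None, 23, 46, None, None, None, 41]
Preorder traversal: [24, 20, 23, 48, 46, 41]


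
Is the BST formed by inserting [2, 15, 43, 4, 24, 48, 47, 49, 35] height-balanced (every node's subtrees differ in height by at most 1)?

Tree (level-order array): [2, None, 15, 4, 43, None, None, 24, 48, None, 35, 47, 49]
Definition: a tree is height-balanced if, at every node, |h(left) - h(right)| <= 1 (empty subtree has height -1).
Bottom-up per-node check:
  node 4: h_left=-1, h_right=-1, diff=0 [OK], height=0
  node 35: h_left=-1, h_right=-1, diff=0 [OK], height=0
  node 24: h_left=-1, h_right=0, diff=1 [OK], height=1
  node 47: h_left=-1, h_right=-1, diff=0 [OK], height=0
  node 49: h_left=-1, h_right=-1, diff=0 [OK], height=0
  node 48: h_left=0, h_right=0, diff=0 [OK], height=1
  node 43: h_left=1, h_right=1, diff=0 [OK], height=2
  node 15: h_left=0, h_right=2, diff=2 [FAIL (|0-2|=2 > 1)], height=3
  node 2: h_left=-1, h_right=3, diff=4 [FAIL (|-1-3|=4 > 1)], height=4
Node 15 violates the condition: |0 - 2| = 2 > 1.
Result: Not balanced


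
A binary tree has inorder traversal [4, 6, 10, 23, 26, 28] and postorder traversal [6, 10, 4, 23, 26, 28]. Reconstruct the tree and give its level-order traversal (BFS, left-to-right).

Inorder:   [4, 6, 10, 23, 26, 28]
Postorder: [6, 10, 4, 23, 26, 28]
Algorithm: postorder visits root last, so walk postorder right-to-left;
each value is the root of the current inorder slice — split it at that
value, recurse on the right subtree first, then the left.
Recursive splits:
  root=28; inorder splits into left=[4, 6, 10, 23, 26], right=[]
  root=26; inorder splits into left=[4, 6, 10, 23], right=[]
  root=23; inorder splits into left=[4, 6, 10], right=[]
  root=4; inorder splits into left=[], right=[6, 10]
  root=10; inorder splits into left=[6], right=[]
  root=6; inorder splits into left=[], right=[]
Reconstructed level-order: [28, 26, 23, 4, 10, 6]


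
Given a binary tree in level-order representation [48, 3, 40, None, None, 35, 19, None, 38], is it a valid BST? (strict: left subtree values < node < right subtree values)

Level-order array: [48, 3, 40, None, None, 35, 19, None, 38]
Validate using subtree bounds (lo, hi): at each node, require lo < value < hi,
then recurse left with hi=value and right with lo=value.
Preorder trace (stopping at first violation):
  at node 48 with bounds (-inf, +inf): OK
  at node 3 with bounds (-inf, 48): OK
  at node 40 with bounds (48, +inf): VIOLATION
Node 40 violates its bound: not (48 < 40 < +inf).
Result: Not a valid BST


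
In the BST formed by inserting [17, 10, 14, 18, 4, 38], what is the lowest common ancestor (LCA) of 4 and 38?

Tree insertion order: [17, 10, 14, 18, 4, 38]
Tree (level-order array): [17, 10, 18, 4, 14, None, 38]
In a BST, the LCA of p=4, q=38 is the first node v on the
root-to-leaf path with p <= v <= q (go left if both < v, right if both > v).
Walk from root:
  at 17: 4 <= 17 <= 38, this is the LCA
LCA = 17


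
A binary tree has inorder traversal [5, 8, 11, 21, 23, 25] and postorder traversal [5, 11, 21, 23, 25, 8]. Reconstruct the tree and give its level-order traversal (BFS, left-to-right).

Inorder:   [5, 8, 11, 21, 23, 25]
Postorder: [5, 11, 21, 23, 25, 8]
Algorithm: postorder visits root last, so walk postorder right-to-left;
each value is the root of the current inorder slice — split it at that
value, recurse on the right subtree first, then the left.
Recursive splits:
  root=8; inorder splits into left=[5], right=[11, 21, 23, 25]
  root=25; inorder splits into left=[11, 21, 23], right=[]
  root=23; inorder splits into left=[11, 21], right=[]
  root=21; inorder splits into left=[11], right=[]
  root=11; inorder splits into left=[], right=[]
  root=5; inorder splits into left=[], right=[]
Reconstructed level-order: [8, 5, 25, 23, 21, 11]


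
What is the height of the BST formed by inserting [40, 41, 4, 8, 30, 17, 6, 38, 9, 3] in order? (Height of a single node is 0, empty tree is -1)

Insertion order: [40, 41, 4, 8, 30, 17, 6, 38, 9, 3]
Tree (level-order array): [40, 4, 41, 3, 8, None, None, None, None, 6, 30, None, None, 17, 38, 9]
Compute height bottom-up (empty subtree = -1):
  height(3) = 1 + max(-1, -1) = 0
  height(6) = 1 + max(-1, -1) = 0
  height(9) = 1 + max(-1, -1) = 0
  height(17) = 1 + max(0, -1) = 1
  height(38) = 1 + max(-1, -1) = 0
  height(30) = 1 + max(1, 0) = 2
  height(8) = 1 + max(0, 2) = 3
  height(4) = 1 + max(0, 3) = 4
  height(41) = 1 + max(-1, -1) = 0
  height(40) = 1 + max(4, 0) = 5
Height = 5


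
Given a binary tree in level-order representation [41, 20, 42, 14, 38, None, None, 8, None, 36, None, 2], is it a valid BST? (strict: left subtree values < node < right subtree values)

Level-order array: [41, 20, 42, 14, 38, None, None, 8, None, 36, None, 2]
Validate using subtree bounds (lo, hi): at each node, require lo < value < hi,
then recurse left with hi=value and right with lo=value.
Preorder trace (stopping at first violation):
  at node 41 with bounds (-inf, +inf): OK
  at node 20 with bounds (-inf, 41): OK
  at node 14 with bounds (-inf, 20): OK
  at node 8 with bounds (-inf, 14): OK
  at node 2 with bounds (-inf, 8): OK
  at node 38 with bounds (20, 41): OK
  at node 36 with bounds (20, 38): OK
  at node 42 with bounds (41, +inf): OK
No violation found at any node.
Result: Valid BST


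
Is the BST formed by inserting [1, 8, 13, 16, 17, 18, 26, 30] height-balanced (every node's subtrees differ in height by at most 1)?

Tree (level-order array): [1, None, 8, None, 13, None, 16, None, 17, None, 18, None, 26, None, 30]
Definition: a tree is height-balanced if, at every node, |h(left) - h(right)| <= 1 (empty subtree has height -1).
Bottom-up per-node check:
  node 30: h_left=-1, h_right=-1, diff=0 [OK], height=0
  node 26: h_left=-1, h_right=0, diff=1 [OK], height=1
  node 18: h_left=-1, h_right=1, diff=2 [FAIL (|-1-1|=2 > 1)], height=2
  node 17: h_left=-1, h_right=2, diff=3 [FAIL (|-1-2|=3 > 1)], height=3
  node 16: h_left=-1, h_right=3, diff=4 [FAIL (|-1-3|=4 > 1)], height=4
  node 13: h_left=-1, h_right=4, diff=5 [FAIL (|-1-4|=5 > 1)], height=5
  node 8: h_left=-1, h_right=5, diff=6 [FAIL (|-1-5|=6 > 1)], height=6
  node 1: h_left=-1, h_right=6, diff=7 [FAIL (|-1-6|=7 > 1)], height=7
Node 18 violates the condition: |-1 - 1| = 2 > 1.
Result: Not balanced


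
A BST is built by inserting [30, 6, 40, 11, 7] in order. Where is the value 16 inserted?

Starting tree (level order): [30, 6, 40, None, 11, None, None, 7]
Insertion path: 30 -> 6 -> 11
Result: insert 16 as right child of 11
Final tree (level order): [30, 6, 40, None, 11, None, None, 7, 16]


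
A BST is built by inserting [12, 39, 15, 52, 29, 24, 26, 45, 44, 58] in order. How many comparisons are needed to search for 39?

Search path for 39: 12 -> 39
Found: True
Comparisons: 2


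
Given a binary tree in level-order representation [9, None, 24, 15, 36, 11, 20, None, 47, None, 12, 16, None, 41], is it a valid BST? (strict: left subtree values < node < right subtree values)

Level-order array: [9, None, 24, 15, 36, 11, 20, None, 47, None, 12, 16, None, 41]
Validate using subtree bounds (lo, hi): at each node, require lo < value < hi,
then recurse left with hi=value and right with lo=value.
Preorder trace (stopping at first violation):
  at node 9 with bounds (-inf, +inf): OK
  at node 24 with bounds (9, +inf): OK
  at node 15 with bounds (9, 24): OK
  at node 11 with bounds (9, 15): OK
  at node 12 with bounds (11, 15): OK
  at node 20 with bounds (15, 24): OK
  at node 16 with bounds (15, 20): OK
  at node 36 with bounds (24, +inf): OK
  at node 47 with bounds (36, +inf): OK
  at node 41 with bounds (36, 47): OK
No violation found at any node.
Result: Valid BST


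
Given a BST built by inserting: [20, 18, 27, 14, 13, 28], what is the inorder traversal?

Tree insertion order: [20, 18, 27, 14, 13, 28]
Tree (level-order array): [20, 18, 27, 14, None, None, 28, 13]
Inorder traversal: [13, 14, 18, 20, 27, 28]


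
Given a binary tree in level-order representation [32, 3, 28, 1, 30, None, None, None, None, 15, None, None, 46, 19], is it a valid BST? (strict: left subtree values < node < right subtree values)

Level-order array: [32, 3, 28, 1, 30, None, None, None, None, 15, None, None, 46, 19]
Validate using subtree bounds (lo, hi): at each node, require lo < value < hi,
then recurse left with hi=value and right with lo=value.
Preorder trace (stopping at first violation):
  at node 32 with bounds (-inf, +inf): OK
  at node 3 with bounds (-inf, 32): OK
  at node 1 with bounds (-inf, 3): OK
  at node 30 with bounds (3, 32): OK
  at node 15 with bounds (3, 30): OK
  at node 46 with bounds (15, 30): VIOLATION
Node 46 violates its bound: not (15 < 46 < 30).
Result: Not a valid BST


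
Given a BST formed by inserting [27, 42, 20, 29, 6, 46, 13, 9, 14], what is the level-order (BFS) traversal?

Tree insertion order: [27, 42, 20, 29, 6, 46, 13, 9, 14]
Tree (level-order array): [27, 20, 42, 6, None, 29, 46, None, 13, None, None, None, None, 9, 14]
BFS from the root, enqueuing left then right child of each popped node:
  queue [27] -> pop 27, enqueue [20, 42], visited so far: [27]
  queue [20, 42] -> pop 20, enqueue [6], visited so far: [27, 20]
  queue [42, 6] -> pop 42, enqueue [29, 46], visited so far: [27, 20, 42]
  queue [6, 29, 46] -> pop 6, enqueue [13], visited so far: [27, 20, 42, 6]
  queue [29, 46, 13] -> pop 29, enqueue [none], visited so far: [27, 20, 42, 6, 29]
  queue [46, 13] -> pop 46, enqueue [none], visited so far: [27, 20, 42, 6, 29, 46]
  queue [13] -> pop 13, enqueue [9, 14], visited so far: [27, 20, 42, 6, 29, 46, 13]
  queue [9, 14] -> pop 9, enqueue [none], visited so far: [27, 20, 42, 6, 29, 46, 13, 9]
  queue [14] -> pop 14, enqueue [none], visited so far: [27, 20, 42, 6, 29, 46, 13, 9, 14]
Result: [27, 20, 42, 6, 29, 46, 13, 9, 14]


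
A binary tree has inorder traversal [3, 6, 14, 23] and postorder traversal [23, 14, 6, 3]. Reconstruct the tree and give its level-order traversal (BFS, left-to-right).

Inorder:   [3, 6, 14, 23]
Postorder: [23, 14, 6, 3]
Algorithm: postorder visits root last, so walk postorder right-to-left;
each value is the root of the current inorder slice — split it at that
value, recurse on the right subtree first, then the left.
Recursive splits:
  root=3; inorder splits into left=[], right=[6, 14, 23]
  root=6; inorder splits into left=[], right=[14, 23]
  root=14; inorder splits into left=[], right=[23]
  root=23; inorder splits into left=[], right=[]
Reconstructed level-order: [3, 6, 14, 23]


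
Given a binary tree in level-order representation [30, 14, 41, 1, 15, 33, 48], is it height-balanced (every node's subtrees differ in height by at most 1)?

Tree (level-order array): [30, 14, 41, 1, 15, 33, 48]
Definition: a tree is height-balanced if, at every node, |h(left) - h(right)| <= 1 (empty subtree has height -1).
Bottom-up per-node check:
  node 1: h_left=-1, h_right=-1, diff=0 [OK], height=0
  node 15: h_left=-1, h_right=-1, diff=0 [OK], height=0
  node 14: h_left=0, h_right=0, diff=0 [OK], height=1
  node 33: h_left=-1, h_right=-1, diff=0 [OK], height=0
  node 48: h_left=-1, h_right=-1, diff=0 [OK], height=0
  node 41: h_left=0, h_right=0, diff=0 [OK], height=1
  node 30: h_left=1, h_right=1, diff=0 [OK], height=2
All nodes satisfy the balance condition.
Result: Balanced


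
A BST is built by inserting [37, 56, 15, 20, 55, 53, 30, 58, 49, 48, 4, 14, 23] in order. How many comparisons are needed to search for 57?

Search path for 57: 37 -> 56 -> 58
Found: False
Comparisons: 3


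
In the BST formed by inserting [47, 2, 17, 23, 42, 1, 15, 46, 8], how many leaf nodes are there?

Tree built from: [47, 2, 17, 23, 42, 1, 15, 46, 8]
Tree (level-order array): [47, 2, None, 1, 17, None, None, 15, 23, 8, None, None, 42, None, None, None, 46]
Rule: A leaf has 0 children.
Per-node child counts:
  node 47: 1 child(ren)
  node 2: 2 child(ren)
  node 1: 0 child(ren)
  node 17: 2 child(ren)
  node 15: 1 child(ren)
  node 8: 0 child(ren)
  node 23: 1 child(ren)
  node 42: 1 child(ren)
  node 46: 0 child(ren)
Matching nodes: [1, 8, 46]
Count of leaf nodes: 3


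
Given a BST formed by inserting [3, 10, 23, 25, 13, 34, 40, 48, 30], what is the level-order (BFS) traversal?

Tree insertion order: [3, 10, 23, 25, 13, 34, 40, 48, 30]
Tree (level-order array): [3, None, 10, None, 23, 13, 25, None, None, None, 34, 30, 40, None, None, None, 48]
BFS from the root, enqueuing left then right child of each popped node:
  queue [3] -> pop 3, enqueue [10], visited so far: [3]
  queue [10] -> pop 10, enqueue [23], visited so far: [3, 10]
  queue [23] -> pop 23, enqueue [13, 25], visited so far: [3, 10, 23]
  queue [13, 25] -> pop 13, enqueue [none], visited so far: [3, 10, 23, 13]
  queue [25] -> pop 25, enqueue [34], visited so far: [3, 10, 23, 13, 25]
  queue [34] -> pop 34, enqueue [30, 40], visited so far: [3, 10, 23, 13, 25, 34]
  queue [30, 40] -> pop 30, enqueue [none], visited so far: [3, 10, 23, 13, 25, 34, 30]
  queue [40] -> pop 40, enqueue [48], visited so far: [3, 10, 23, 13, 25, 34, 30, 40]
  queue [48] -> pop 48, enqueue [none], visited so far: [3, 10, 23, 13, 25, 34, 30, 40, 48]
Result: [3, 10, 23, 13, 25, 34, 30, 40, 48]


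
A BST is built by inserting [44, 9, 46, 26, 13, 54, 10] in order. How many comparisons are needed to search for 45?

Search path for 45: 44 -> 46
Found: False
Comparisons: 2


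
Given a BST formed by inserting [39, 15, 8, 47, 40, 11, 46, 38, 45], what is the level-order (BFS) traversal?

Tree insertion order: [39, 15, 8, 47, 40, 11, 46, 38, 45]
Tree (level-order array): [39, 15, 47, 8, 38, 40, None, None, 11, None, None, None, 46, None, None, 45]
BFS from the root, enqueuing left then right child of each popped node:
  queue [39] -> pop 39, enqueue [15, 47], visited so far: [39]
  queue [15, 47] -> pop 15, enqueue [8, 38], visited so far: [39, 15]
  queue [47, 8, 38] -> pop 47, enqueue [40], visited so far: [39, 15, 47]
  queue [8, 38, 40] -> pop 8, enqueue [11], visited so far: [39, 15, 47, 8]
  queue [38, 40, 11] -> pop 38, enqueue [none], visited so far: [39, 15, 47, 8, 38]
  queue [40, 11] -> pop 40, enqueue [46], visited so far: [39, 15, 47, 8, 38, 40]
  queue [11, 46] -> pop 11, enqueue [none], visited so far: [39, 15, 47, 8, 38, 40, 11]
  queue [46] -> pop 46, enqueue [45], visited so far: [39, 15, 47, 8, 38, 40, 11, 46]
  queue [45] -> pop 45, enqueue [none], visited so far: [39, 15, 47, 8, 38, 40, 11, 46, 45]
Result: [39, 15, 47, 8, 38, 40, 11, 46, 45]


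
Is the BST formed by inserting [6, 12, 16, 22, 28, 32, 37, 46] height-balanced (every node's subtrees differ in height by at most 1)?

Tree (level-order array): [6, None, 12, None, 16, None, 22, None, 28, None, 32, None, 37, None, 46]
Definition: a tree is height-balanced if, at every node, |h(left) - h(right)| <= 1 (empty subtree has height -1).
Bottom-up per-node check:
  node 46: h_left=-1, h_right=-1, diff=0 [OK], height=0
  node 37: h_left=-1, h_right=0, diff=1 [OK], height=1
  node 32: h_left=-1, h_right=1, diff=2 [FAIL (|-1-1|=2 > 1)], height=2
  node 28: h_left=-1, h_right=2, diff=3 [FAIL (|-1-2|=3 > 1)], height=3
  node 22: h_left=-1, h_right=3, diff=4 [FAIL (|-1-3|=4 > 1)], height=4
  node 16: h_left=-1, h_right=4, diff=5 [FAIL (|-1-4|=5 > 1)], height=5
  node 12: h_left=-1, h_right=5, diff=6 [FAIL (|-1-5|=6 > 1)], height=6
  node 6: h_left=-1, h_right=6, diff=7 [FAIL (|-1-6|=7 > 1)], height=7
Node 32 violates the condition: |-1 - 1| = 2 > 1.
Result: Not balanced


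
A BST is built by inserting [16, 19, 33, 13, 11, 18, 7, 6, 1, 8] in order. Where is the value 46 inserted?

Starting tree (level order): [16, 13, 19, 11, None, 18, 33, 7, None, None, None, None, None, 6, 8, 1]
Insertion path: 16 -> 19 -> 33
Result: insert 46 as right child of 33
Final tree (level order): [16, 13, 19, 11, None, 18, 33, 7, None, None, None, None, 46, 6, 8, None, None, 1]


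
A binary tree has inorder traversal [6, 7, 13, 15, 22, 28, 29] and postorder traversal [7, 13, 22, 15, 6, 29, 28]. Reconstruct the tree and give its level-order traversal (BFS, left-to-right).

Inorder:   [6, 7, 13, 15, 22, 28, 29]
Postorder: [7, 13, 22, 15, 6, 29, 28]
Algorithm: postorder visits root last, so walk postorder right-to-left;
each value is the root of the current inorder slice — split it at that
value, recurse on the right subtree first, then the left.
Recursive splits:
  root=28; inorder splits into left=[6, 7, 13, 15, 22], right=[29]
  root=29; inorder splits into left=[], right=[]
  root=6; inorder splits into left=[], right=[7, 13, 15, 22]
  root=15; inorder splits into left=[7, 13], right=[22]
  root=22; inorder splits into left=[], right=[]
  root=13; inorder splits into left=[7], right=[]
  root=7; inorder splits into left=[], right=[]
Reconstructed level-order: [28, 6, 29, 15, 13, 22, 7]


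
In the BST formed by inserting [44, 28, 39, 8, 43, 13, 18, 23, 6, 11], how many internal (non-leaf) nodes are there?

Tree built from: [44, 28, 39, 8, 43, 13, 18, 23, 6, 11]
Tree (level-order array): [44, 28, None, 8, 39, 6, 13, None, 43, None, None, 11, 18, None, None, None, None, None, 23]
Rule: An internal node has at least one child.
Per-node child counts:
  node 44: 1 child(ren)
  node 28: 2 child(ren)
  node 8: 2 child(ren)
  node 6: 0 child(ren)
  node 13: 2 child(ren)
  node 11: 0 child(ren)
  node 18: 1 child(ren)
  node 23: 0 child(ren)
  node 39: 1 child(ren)
  node 43: 0 child(ren)
Matching nodes: [44, 28, 8, 13, 18, 39]
Count of internal (non-leaf) nodes: 6


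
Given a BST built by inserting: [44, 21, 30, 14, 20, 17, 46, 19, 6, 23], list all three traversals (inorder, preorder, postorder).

Tree insertion order: [44, 21, 30, 14, 20, 17, 46, 19, 6, 23]
Tree (level-order array): [44, 21, 46, 14, 30, None, None, 6, 20, 23, None, None, None, 17, None, None, None, None, 19]
Inorder (L, root, R): [6, 14, 17, 19, 20, 21, 23, 30, 44, 46]
Preorder (root, L, R): [44, 21, 14, 6, 20, 17, 19, 30, 23, 46]
Postorder (L, R, root): [6, 19, 17, 20, 14, 23, 30, 21, 46, 44]


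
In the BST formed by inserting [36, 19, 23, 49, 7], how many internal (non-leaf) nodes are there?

Tree built from: [36, 19, 23, 49, 7]
Tree (level-order array): [36, 19, 49, 7, 23]
Rule: An internal node has at least one child.
Per-node child counts:
  node 36: 2 child(ren)
  node 19: 2 child(ren)
  node 7: 0 child(ren)
  node 23: 0 child(ren)
  node 49: 0 child(ren)
Matching nodes: [36, 19]
Count of internal (non-leaf) nodes: 2


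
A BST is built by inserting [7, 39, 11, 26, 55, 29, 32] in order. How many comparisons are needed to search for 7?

Search path for 7: 7
Found: True
Comparisons: 1


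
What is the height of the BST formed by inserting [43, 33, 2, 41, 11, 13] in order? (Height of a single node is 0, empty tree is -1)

Insertion order: [43, 33, 2, 41, 11, 13]
Tree (level-order array): [43, 33, None, 2, 41, None, 11, None, None, None, 13]
Compute height bottom-up (empty subtree = -1):
  height(13) = 1 + max(-1, -1) = 0
  height(11) = 1 + max(-1, 0) = 1
  height(2) = 1 + max(-1, 1) = 2
  height(41) = 1 + max(-1, -1) = 0
  height(33) = 1 + max(2, 0) = 3
  height(43) = 1 + max(3, -1) = 4
Height = 4
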